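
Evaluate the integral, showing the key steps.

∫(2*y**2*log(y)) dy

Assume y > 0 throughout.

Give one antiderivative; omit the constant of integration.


Step 1. Integrate ∫(2*y**2*log(y)) dy by parts with u = log(y), dv = (2*y**2) dy, so v = 2*y**3/3 [assuming y > 0]: now 2*y**3*log(y)/3 + ∫(-2*y**2/3) dy.
Step 2. Evaluate the standard form: now 2*y**3*log(y)/3 - 2*y**3/9.
Answer: 2*y**3*log(y)/3 - 2*y**3/9.


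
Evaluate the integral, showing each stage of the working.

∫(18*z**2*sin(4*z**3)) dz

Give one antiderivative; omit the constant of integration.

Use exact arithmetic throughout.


Step 1. Substitute u = z**3, turning ∫(18*z**2*sin(4*z**3)) dz into ∫(6*sin(4*u)) du: now ∫(6*sin(4*u)) du.
Step 2. Evaluate the standard form: now -3*cos(4*u)/2.
Step 3. Substitute back u = z**3: now -3*cos(4*z**3)/2.
Answer: -3*cos(4*z**3)/2.


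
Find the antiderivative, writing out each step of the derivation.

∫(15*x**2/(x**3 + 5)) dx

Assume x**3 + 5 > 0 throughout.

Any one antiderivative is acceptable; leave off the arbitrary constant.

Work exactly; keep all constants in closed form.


Step 1. Substitute u = x**3 + 5, turning ∫(15*x**2/(x**3 + 5)) dx into ∫(5/u) du: now ∫(5/u) du.
Step 2. Evaluate the standard form [assuming u > 0]: now 5*log(u).
Step 3. Substitute back u = x**3 + 5: now 5*log(x**3 + 5).
Answer: 5*log(x**3 + 5).


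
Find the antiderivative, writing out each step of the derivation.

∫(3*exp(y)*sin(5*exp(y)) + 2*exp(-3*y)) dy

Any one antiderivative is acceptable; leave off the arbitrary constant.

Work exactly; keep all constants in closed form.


Step 1. Rewrite: now ∫(3*exp(y)*sin(5*exp(y))) dy + ∫(2*exp(-3*y)) dy.
Step 2. Evaluate the standard form: now ∫(3*exp(y)*sin(5*exp(y))) dy - 2*exp(-3*y)/3.
Step 3. Substitute u = exp(y), turning ∫(3*exp(y)*sin(5*exp(y))) dy into ∫(3*sin(5*u)) du: now ∫(3*sin(5*u)) du - 2*exp(-3*y)/3.
Step 4. Evaluate the standard form: now -3*cos(5*u)/5 - 2*exp(-3*y)/3.
Step 5. Substitute back u = exp(y): now -3*cos(5*exp(y))/5 - 2*exp(-3*y)/3.
Answer: -3*cos(5*exp(y))/5 - 2*exp(-3*y)/3.


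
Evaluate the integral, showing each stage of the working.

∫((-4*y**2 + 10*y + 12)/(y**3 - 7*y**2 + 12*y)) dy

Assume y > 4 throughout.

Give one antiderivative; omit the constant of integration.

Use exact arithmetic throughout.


Step 1. Decompose ∫((-4*y**2 + 10*y + 12)/(y**3 - 7*y**2 + 12*y)) dy by partial fractions, (-4*y**2 + 10*y + 12)/(y**3 - 7*y**2 + 12*y) = -2/(y - 3) - 3/(y - 4) + 1/y: now ∫(1/y) dy + ∫(-3/(y - 4)) dy + ∫(-2/(y - 3)) dy.
Step 2. Evaluate the standard form [assuming y > 4]: now -3*log(y - 4) + ∫(1/y) dy + ∫(-2/(y - 3)) dy.
Step 3. Evaluate the standard form [assuming y > 0]: now log(y) - 3*log(y - 4) + ∫(-2/(y - 3)) dy.
Step 4. Evaluate the standard form [assuming y > 3]: now log(y) - 3*log(y - 4) - 2*log(y - 3).
Answer: log(y) - 3*log(y - 4) - 2*log(y - 3).


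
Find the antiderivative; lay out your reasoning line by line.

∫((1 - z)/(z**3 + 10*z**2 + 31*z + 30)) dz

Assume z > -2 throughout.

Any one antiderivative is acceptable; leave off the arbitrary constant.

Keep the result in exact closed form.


Step 1. Decompose ∫((1 - z)/(z**3 + 10*z**2 + 31*z + 30)) dz by partial fractions, (1 - z)/(z**3 + 10*z**2 + 31*z + 30) = 1/(z + 5) - 2/(z + 3) + 1/(z + 2): now ∫(1/(z + 2)) dz + ∫(-2/(z + 3)) dz + ∫(1/(z + 5)) dz.
Step 2. Evaluate the standard form [assuming z > -2]: now log(z + 2) + ∫(-2/(z + 3)) dz + ∫(1/(z + 5)) dz.
Step 3. Evaluate the standard form [assuming z > -3]: now log(z + 2) - 2*log(z + 3) + ∫(1/(z + 5)) dz.
Step 4. Evaluate the standard form [assuming z > -5]: now log(z + 2) - 2*log(z + 3) + log(z + 5).
Answer: log(z + 2) - 2*log(z + 3) + log(z + 5).


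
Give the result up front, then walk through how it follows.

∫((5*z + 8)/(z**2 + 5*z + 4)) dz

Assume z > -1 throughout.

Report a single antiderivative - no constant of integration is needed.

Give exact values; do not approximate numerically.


The answer is log(z + 1) + 4*log(z + 4).
Step 1. Decompose ∫((5*z + 8)/(z**2 + 5*z + 4)) dz by partial fractions, (5*z + 8)/(z**2 + 5*z + 4) = 4/(z + 4) + 1/(z + 1): now ∫(1/(z + 1)) dz + ∫(4/(z + 4)) dz.
Step 2. Evaluate the standard form [assuming z > -1]: now log(z + 1) + ∫(4/(z + 4)) dz.
Step 3. Evaluate the standard form [assuming z > -4]: now log(z + 1) + 4*log(z + 4).
Answer: log(z + 1) + 4*log(z + 4).


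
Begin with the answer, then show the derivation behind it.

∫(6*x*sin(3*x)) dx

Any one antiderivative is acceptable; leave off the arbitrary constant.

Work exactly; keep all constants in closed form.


The answer is -2*x*cos(3*x) + 2*sin(3*x)/3.
Step 1. Integrate ∫(6*x*sin(3*x)) dx by parts with u = x, dv = (6*sin(3*x)) dx, so v = -2*cos(3*x): now -2*x*cos(3*x) + ∫(2*cos(3*x)) dx.
Step 2. Evaluate the standard form: now -2*x*cos(3*x) + 2*sin(3*x)/3.
Answer: -2*x*cos(3*x) + 2*sin(3*x)/3.


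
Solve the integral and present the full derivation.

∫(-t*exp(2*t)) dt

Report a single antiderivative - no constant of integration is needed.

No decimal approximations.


Step 1. Integrate ∫(-t*exp(2*t)) dt by parts with u = t, dv = (-exp(2*t)) dt, so v = -exp(2*t)/2: now -t*exp(2*t)/2 + ∫(exp(2*t)/2) dt.
Step 2. Evaluate the standard form: now -t*exp(2*t)/2 + exp(2*t)/4.
Answer: -t*exp(2*t)/2 + exp(2*t)/4.


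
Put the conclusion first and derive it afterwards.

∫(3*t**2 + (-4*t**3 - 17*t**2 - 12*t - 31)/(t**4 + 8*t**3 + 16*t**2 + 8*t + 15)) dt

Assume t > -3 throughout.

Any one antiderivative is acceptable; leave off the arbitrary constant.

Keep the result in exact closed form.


The answer is t**3 - 2*log(t + 3) - 2*log(t + 5) - atan(t).
Step 1. Rewrite: now ∫(3*t**2) dt + ∫((-4*t**3 - 17*t**2 - 12*t - 31)/(t**4 + 8*t**3 + 16*t**2 + 8*t + 15)) dt.
Step 2. Evaluate the standard form: now t**3 + ∫((-4*t**3 - 17*t**2 - 12*t - 31)/(t**4 + 8*t**3 + 16*t**2 + 8*t + 15)) dt.
Step 3. Decompose ∫((-4*t**3 - 17*t**2 - 12*t - 31)/(t**4 + 8*t**3 + 16*t**2 + 8*t + 15)) dt by partial fractions, (-4*t**3 - 17*t**2 - 12*t - 31)/(t**4 + 8*t**3 + 16*t**2 + 8*t + 15) = -1/(t**2 + 1) - 2/(t + 5) - 2/(t + 3): now t**3 + ∫(-2/(t + 3)) dt + ∫(-2/(t + 5)) dt + ∫(-1/(t**2 + 1)) dt.
Step 4. Evaluate the standard form [assuming t > -3]: now t**3 - 2*log(t + 3) + ∫(-2/(t + 5)) dt + ∫(-1/(t**2 + 1)) dt.
Step 5. Evaluate the standard form [assuming t > -5]: now t**3 - 2*log(t + 3) - 2*log(t + 5) + ∫(-1/(t**2 + 1)) dt.
Step 6. Evaluate the standard form: now t**3 - 2*log(t + 3) - 2*log(t + 5) - atan(t).
Answer: t**3 - 2*log(t + 3) - 2*log(t + 5) - atan(t).


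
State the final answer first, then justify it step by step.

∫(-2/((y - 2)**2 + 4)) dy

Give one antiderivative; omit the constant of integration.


The answer is -atan(y/2 - 1).
Step 1. Substitute u = y - 2, turning ∫(-2/((y - 2)**2 + 4)) dy into ∫(-2/(u**2 + 4)) du: now ∫(-2/(u**2 + 4)) du.
Step 2. Evaluate the standard form: now -atan(u/2).
Step 3. Substitute back u = y - 2: now -atan(y/2 - 1).
Answer: -atan(y/2 - 1).


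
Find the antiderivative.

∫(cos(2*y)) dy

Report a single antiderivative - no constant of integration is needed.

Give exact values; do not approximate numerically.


Answer: sin(2*y)/2.


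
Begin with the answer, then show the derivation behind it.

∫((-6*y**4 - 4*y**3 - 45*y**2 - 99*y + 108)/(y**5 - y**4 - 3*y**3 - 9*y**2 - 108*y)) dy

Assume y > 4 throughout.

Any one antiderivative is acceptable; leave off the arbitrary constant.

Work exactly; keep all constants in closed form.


The answer is -log(y) - 4*log(y - 4) - log(y + 3) + atan(y/3).
Step 1. Decompose ∫((-6*y**4 - 4*y**3 - 45*y**2 - 99*y + 108)/(y**5 - y**4 - 3*y**3 - 9*y**2 - 108*y)) dy by partial fractions, (-6*y**4 - 4*y**3 - 45*y**2 - 99*y + 108)/(y**5 - y**4 - 3*y**3 - 9*y**2 - 108*y) = 3/(y**2 + 9) - 1/(y + 3) - 4/(y - 4) - 1/y: now ∫(-1/y) dy + ∫(-4/(y - 4)) dy + ∫(-1/(y + 3)) dy + ∫(3/(y**2 + 9)) dy.
Step 2. Evaluate the standard form [assuming y > 4]: now -4*log(y - 4) + ∫(-1/y) dy + ∫(-1/(y + 3)) dy + ∫(3/(y**2 + 9)) dy.
Step 3. Evaluate the standard form [assuming y > 0]: now -log(y) - 4*log(y - 4) + ∫(-1/(y + 3)) dy + ∫(3/(y**2 + 9)) dy.
Step 4. Evaluate the standard form [assuming y > -3]: now -log(y) - 4*log(y - 4) - log(y + 3) + ∫(3/(y**2 + 9)) dy.
Step 5. Evaluate the standard form: now -log(y) - 4*log(y - 4) - log(y + 3) + atan(y/3).
Answer: -log(y) - 4*log(y - 4) - log(y + 3) + atan(y/3).


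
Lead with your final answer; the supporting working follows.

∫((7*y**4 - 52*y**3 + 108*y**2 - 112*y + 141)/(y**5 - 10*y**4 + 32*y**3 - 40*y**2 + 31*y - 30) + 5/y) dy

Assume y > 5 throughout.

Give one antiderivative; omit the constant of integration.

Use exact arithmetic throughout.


The answer is 5*log(y) + log(y - 5) + 3*log(y - 3) + 3*log(y - 2) - 2*atan(y).
Step 1. Rewrite: now ∫(5/y) dy + ∫((7*y**4 - 52*y**3 + 108*y**2 - 112*y + 141)/(y**5 - 10*y**4 + 32*y**3 - 40*y**2 + 31*y - 30)) dy.
Step 2. Decompose ∫((7*y**4 - 52*y**3 + 108*y**2 - 112*y + 141)/(y**5 - 10*y**4 + 32*y**3 - 40*y**2 + 31*y - 30)) dy by partial fractions, (7*y**4 - 52*y**3 + 108*y**2 - 112*y + 141)/(y**5 - 10*y**4 + 32*y**3 - 40*y**2 + 31*y - 30) = -2/(y**2 + 1) + 3/(y - 2) + 3/(y - 3) + 1/(y - 5): now ∫(5/y) dy + ∫(1/(y - 5)) dy + ∫(3/(y - 3)) dy + ∫(3/(y - 2)) dy + ∫(-2/(y**2 + 1)) dy.
Step 3. Evaluate the standard form [assuming y > 2]: now 3*log(y - 2) + ∫(5/y) dy + ∫(1/(y - 5)) dy + ∫(3/(y - 3)) dy + ∫(-2/(y**2 + 1)) dy.
Step 4. Evaluate the standard form [assuming y > 5]: now log(y - 5) + 3*log(y - 2) + ∫(5/y) dy + ∫(3/(y - 3)) dy + ∫(-2/(y**2 + 1)) dy.
Step 5. Evaluate the standard form [assuming y > 3]: now log(y - 5) + 3*log(y - 3) + 3*log(y - 2) + ∫(5/y) dy + ∫(-2/(y**2 + 1)) dy.
Step 6. Evaluate the standard form: now log(y - 5) + 3*log(y - 3) + 3*log(y - 2) - 2*atan(y) + ∫(5/y) dy.
Step 7. Evaluate the standard form [assuming y > 0]: now 5*log(y) + log(y - 5) + 3*log(y - 3) + 3*log(y - 2) - 2*atan(y).
Answer: 5*log(y) + log(y - 5) + 3*log(y - 3) + 3*log(y - 2) - 2*atan(y).


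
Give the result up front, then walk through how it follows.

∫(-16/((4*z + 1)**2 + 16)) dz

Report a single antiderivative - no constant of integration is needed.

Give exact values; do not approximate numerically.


The answer is -atan(z + 1/4).
Step 1. Substitute u = 4*z + 1, turning ∫(-16/((4*z + 1)**2 + 16)) dz into ∫(-4/(u**2 + 16)) du: now ∫(-4/(u**2 + 16)) du.
Step 2. Evaluate the standard form: now -atan(u/4).
Step 3. Substitute back u = 4*z + 1: now -atan(z + 1/4).
Answer: -atan(z + 1/4).


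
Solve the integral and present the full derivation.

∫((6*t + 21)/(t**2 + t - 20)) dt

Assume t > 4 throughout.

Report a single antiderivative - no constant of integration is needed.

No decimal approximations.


Step 1. Decompose ∫((6*t + 21)/(t**2 + t - 20)) dt by partial fractions, (6*t + 21)/(t**2 + t - 20) = 1/(t + 5) + 5/(t - 4): now ∫(5/(t - 4)) dt + ∫(1/(t + 5)) dt.
Step 2. Evaluate the standard form [assuming t > -5]: now log(t + 5) + ∫(5/(t - 4)) dt.
Step 3. Evaluate the standard form [assuming t > 4]: now 5*log(t - 4) + log(t + 5).
Answer: 5*log(t - 4) + log(t + 5).


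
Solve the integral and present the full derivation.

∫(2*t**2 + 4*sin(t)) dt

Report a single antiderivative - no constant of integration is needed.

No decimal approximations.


Step 1. Rewrite: now ∫(2*t**2) dt + ∫(4*sin(t)) dt.
Step 2. Evaluate the standard form: now 2*t**3/3 + ∫(4*sin(t)) dt.
Step 3. Evaluate the standard form: now 2*t**3/3 - 4*cos(t).
Answer: 2*t**3/3 - 4*cos(t).


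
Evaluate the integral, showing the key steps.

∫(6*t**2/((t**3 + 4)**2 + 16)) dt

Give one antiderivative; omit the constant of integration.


Step 1. Substitute u = t**3 + 4, turning ∫(6*t**2/((t**3 + 4)**2 + 16)) dt into ∫(2/(u**2 + 16)) du: now ∫(2/(u**2 + 16)) du.
Step 2. Evaluate the standard form: now atan(u/4)/2.
Step 3. Substitute back u = t**3 + 4: now atan(t**3/4 + 1)/2.
Answer: atan(t**3/4 + 1)/2.


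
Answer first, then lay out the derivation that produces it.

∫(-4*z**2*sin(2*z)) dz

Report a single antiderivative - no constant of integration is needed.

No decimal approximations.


The answer is 2*z**2*cos(2*z) - 2*z*sin(2*z) - cos(2*z).
Step 1. Integrate ∫(-4*z**2*sin(2*z)) dz by parts with u = z**2, dv = (-4*sin(2*z)) dz, so v = 2*cos(2*z): now 2*z**2*cos(2*z) + ∫(-4*z*cos(2*z)) dz.
Step 2. Integrate ∫(-4*z*cos(2*z)) dz by parts with u = z, dv = (-4*cos(2*z)) dz, so v = -2*sin(2*z): now 2*z**2*cos(2*z) - 2*z*sin(2*z) + ∫(2*sin(2*z)) dz.
Step 3. Evaluate the standard form: now 2*z**2*cos(2*z) - 2*z*sin(2*z) - cos(2*z).
Answer: 2*z**2*cos(2*z) - 2*z*sin(2*z) - cos(2*z).


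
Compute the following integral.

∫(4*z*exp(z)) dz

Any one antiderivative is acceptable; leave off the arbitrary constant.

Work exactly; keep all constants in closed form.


Answer: 4*z*exp(z) - 4*exp(z).


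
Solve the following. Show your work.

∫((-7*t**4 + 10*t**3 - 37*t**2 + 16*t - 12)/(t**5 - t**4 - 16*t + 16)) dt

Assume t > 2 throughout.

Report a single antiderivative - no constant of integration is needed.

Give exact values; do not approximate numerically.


Step 1. Decompose ∫((-7*t**4 + 10*t**3 - 37*t**2 + 16*t - 12)/(t**5 - t**4 - 16*t + 16)) dt by partial fractions, (-7*t**4 + 10*t**3 - 37*t**2 + 16*t - 12)/(t**5 - t**4 - 16*t + 16) = 3/(t**2 + 4) - 4/(t + 2) + 2/(t - 1) - 5/(t - 2): now ∫(-5/(t - 2)) dt + ∫(2/(t - 1)) dt + ∫(-4/(t + 2)) dt + ∫(3/(t**2 + 4)) dt.
Step 2. Evaluate the standard form [assuming t > 2]: now -5*log(t - 2) + ∫(2/(t - 1)) dt + ∫(-4/(t + 2)) dt + ∫(3/(t**2 + 4)) dt.
Step 3. Evaluate the standard form [assuming t > -2]: now -5*log(t - 2) - 4*log(t + 2) + ∫(2/(t - 1)) dt + ∫(3/(t**2 + 4)) dt.
Step 4. Evaluate the standard form [assuming t > 1]: now -5*log(t - 2) + 2*log(t - 1) - 4*log(t + 2) + ∫(3/(t**2 + 4)) dt.
Step 5. Evaluate the standard form: now -5*log(t - 2) + 2*log(t - 1) - 4*log(t + 2) + 3*atan(t/2)/2.
Answer: -5*log(t - 2) + 2*log(t - 1) - 4*log(t + 2) + 3*atan(t/2)/2.


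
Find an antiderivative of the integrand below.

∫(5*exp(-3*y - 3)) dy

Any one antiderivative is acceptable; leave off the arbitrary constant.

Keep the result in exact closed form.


Answer: -5*exp(-3*y - 3)/3.


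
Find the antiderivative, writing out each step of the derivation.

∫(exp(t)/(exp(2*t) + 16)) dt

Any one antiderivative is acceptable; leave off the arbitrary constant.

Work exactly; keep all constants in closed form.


Step 1. Substitute u = exp(t), turning ∫(exp(t)/(exp(2*t) + 16)) dt into ∫(1/(u**2 + 16)) du: now ∫(1/(u**2 + 16)) du.
Step 2. Evaluate the standard form: now atan(u/4)/4.
Step 3. Substitute back u = exp(t): now atan(exp(t)/4)/4.
Answer: atan(exp(t)/4)/4.


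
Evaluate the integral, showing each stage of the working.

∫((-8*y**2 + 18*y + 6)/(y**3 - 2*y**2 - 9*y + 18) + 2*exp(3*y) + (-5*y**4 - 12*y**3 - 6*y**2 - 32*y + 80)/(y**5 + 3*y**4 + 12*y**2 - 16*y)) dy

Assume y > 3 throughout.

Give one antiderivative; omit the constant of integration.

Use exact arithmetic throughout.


Step 1. Rewrite: now ∫((-8*y**2 + 18*y + 6)/(y**3 - 2*y**2 - 9*y + 18)) dy + ∫((-5*y**4 - 12*y**3 - 6*y**2 - 32*y + 80)/(y**5 + 3*y**4 + 12*y**2 - 16*y)) dy + ∫(2*exp(3*y)) dy.
Step 2. Decompose ∫((-5*y**4 - 12*y**3 - 6*y**2 - 32*y + 80)/(y**5 + 3*y**4 + 12*y**2 - 16*y)) dy by partial fractions, (-5*y**4 - 12*y**3 - 6*y**2 - 32*y + 80)/(y**5 + 3*y**4 + 12*y**2 - 16*y) = -2/(y**2 + 4) - 1/(y + 4) + 1/(y - 1) - 5/y: now ∫(-5/y) dy + ∫((-8*y**2 + 18*y + 6)/(y**3 - 2*y**2 - 9*y + 18)) dy + ∫(1/(y - 1)) dy + ∫(-1/(y + 4)) dy + ∫(-2/(y**2 + 4)) dy + ∫(2*exp(3*y)) dy.
Step 3. Evaluate the standard form [assuming y > -4]: now -log(y + 4) + ∫(-5/y) dy + ∫((-8*y**2 + 18*y + 6)/(y**3 - 2*y**2 - 9*y + 18)) dy + ∫(1/(y - 1)) dy + ∫(-2/(y**2 + 4)) dy + ∫(2*exp(3*y)) dy.
Step 4. Evaluate the standard form [assuming y > 1]: now log(y - 1) - log(y + 4) + ∫(-5/y) dy + ∫((-8*y**2 + 18*y + 6)/(y**3 - 2*y**2 - 9*y + 18)) dy + ∫(-2/(y**2 + 4)) dy + ∫(2*exp(3*y)) dy.
Step 5. Evaluate the standard form [assuming y > 0]: now -5*log(y) + log(y - 1) - log(y + 4) + ∫((-8*y**2 + 18*y + 6)/(y**3 - 2*y**2 - 9*y + 18)) dy + ∫(-2/(y**2 + 4)) dy + ∫(2*exp(3*y)) dy.
Step 6. Evaluate the standard form: now -5*log(y) + log(y - 1) - log(y + 4) - atan(y/2) + ∫((-8*y**2 + 18*y + 6)/(y**3 - 2*y**2 - 9*y + 18)) dy + ∫(2*exp(3*y)) dy.
Step 7. Evaluate the standard form: now 2*exp(3*y)/3 - 5*log(y) + log(y - 1) - log(y + 4) - atan(y/2) + ∫((-8*y**2 + 18*y + 6)/(y**3 - 2*y**2 - 9*y + 18)) dy.
Step 8. Decompose ∫((-8*y**2 + 18*y + 6)/(y**3 - 2*y**2 - 9*y + 18)) dy by partial fractions, (-8*y**2 + 18*y + 6)/(y**3 - 2*y**2 - 9*y + 18) = -4/(y + 3) - 2/(y - 2) - 2/(y - 3): now 2*exp(3*y)/3 - 5*log(y) + log(y - 1) - log(y + 4) - atan(y/2) + ∫(-2/(y - 3)) dy + ∫(-2/(y - 2)) dy + ∫(-4/(y + 3)) dy.
Step 9. Evaluate the standard form [assuming y > -3]: now 2*exp(3*y)/3 - 5*log(y) + log(y - 1) - 4*log(y + 3) - log(y + 4) - atan(y/2) + ∫(-2/(y - 3)) dy + ∫(-2/(y - 2)) dy.
Step 10. Evaluate the standard form [assuming y > 3]: now 2*exp(3*y)/3 - 5*log(y) - 2*log(y - 3) + log(y - 1) - 4*log(y + 3) - log(y + 4) - atan(y/2) + ∫(-2/(y - 2)) dy.
Step 11. Evaluate the standard form [assuming y > 2]: now 2*exp(3*y)/3 - 5*log(y) - 2*log(y - 3) - 2*log(y - 2) + log(y - 1) - 4*log(y + 3) - log(y + 4) - atan(y/2).
Answer: 2*exp(3*y)/3 - 5*log(y) - 2*log(y - 3) - 2*log(y - 2) + log(y - 1) - 4*log(y + 3) - log(y + 4) - atan(y/2).


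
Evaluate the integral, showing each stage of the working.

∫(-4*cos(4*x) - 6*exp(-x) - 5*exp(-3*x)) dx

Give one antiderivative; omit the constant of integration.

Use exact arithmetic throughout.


Step 1. Rewrite: now ∫(-5*exp(-3*x)) dx + ∫(-6*exp(-x)) dx + ∫(-4*cos(4*x)) dx.
Step 2. Evaluate the standard form: now ∫(-5*exp(-3*x)) dx + ∫(-4*cos(4*x)) dx + 6*exp(-x).
Step 3. Evaluate the standard form: now ∫(-4*cos(4*x)) dx + 6*exp(-x) + 5*exp(-3*x)/3.
Step 4. Evaluate the standard form: now -sin(4*x) + 6*exp(-x) + 5*exp(-3*x)/3.
Answer: -sin(4*x) + 6*exp(-x) + 5*exp(-3*x)/3.


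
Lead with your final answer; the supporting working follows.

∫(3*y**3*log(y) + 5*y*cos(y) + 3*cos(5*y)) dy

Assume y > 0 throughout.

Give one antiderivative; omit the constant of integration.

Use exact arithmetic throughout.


The answer is 3*y**4*log(y)/4 - 3*y**4/16 + 5*y*sin(y) + 3*sin(5*y)/5 + 5*cos(y).
Step 1. Rewrite: now ∫(5*y*cos(y)) dy + ∫(3*y**3*log(y)) dy + ∫(3*cos(5*y)) dy.
Step 2. Evaluate the standard form: now 3*sin(5*y)/5 + ∫(5*y*cos(y)) dy + ∫(3*y**3*log(y)) dy.
Step 3. Integrate ∫(3*y**3*log(y)) dy by parts with u = log(y), dv = (3*y**3) dy, so v = 3*y**4/4 [assuming y > 0]: now 3*y**4*log(y)/4 + 3*sin(5*y)/5 + ∫(-3*y**3/4) dy + ∫(5*y*cos(y)) dy.
Step 4. Evaluate the standard form: now 3*y**4*log(y)/4 - 3*y**4/16 + 3*sin(5*y)/5 + ∫(5*y*cos(y)) dy.
Step 5. Integrate ∫(5*y*cos(y)) dy by parts with u = y, dv = (5*cos(y)) dy, so v = 5*sin(y): now 3*y**4*log(y)/4 - 3*y**4/16 + 5*y*sin(y) + 3*sin(5*y)/5 + ∫(-5*sin(y)) dy.
Step 6. Evaluate the standard form: now 3*y**4*log(y)/4 - 3*y**4/16 + 5*y*sin(y) + 3*sin(5*y)/5 + 5*cos(y).
Answer: 3*y**4*log(y)/4 - 3*y**4/16 + 5*y*sin(y) + 3*sin(5*y)/5 + 5*cos(y).


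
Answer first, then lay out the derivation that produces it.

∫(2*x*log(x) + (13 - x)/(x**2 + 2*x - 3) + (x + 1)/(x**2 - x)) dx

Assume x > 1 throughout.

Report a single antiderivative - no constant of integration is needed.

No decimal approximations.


The answer is x**2*log(x) - x**2/2 - log(x) + 5*log(x - 1) - 4*log(x + 3).
Step 1. Rewrite: now ∫(2*x*log(x)) dx + ∫((13 - x)/(x**2 + 2*x - 3)) dx + ∫((x + 1)/(x**2 - x)) dx.
Step 2. Decompose ∫((13 - x)/(x**2 + 2*x - 3)) dx by partial fractions, (13 - x)/(x**2 + 2*x - 3) = -4/(x + 3) + 3/(x - 1): now ∫(2*x*log(x)) dx + ∫((x + 1)/(x**2 - x)) dx + ∫(3/(x - 1)) dx + ∫(-4/(x + 3)) dx.
Step 3. Evaluate the standard form [assuming x > -3]: now -4*log(x + 3) + ∫(2*x*log(x)) dx + ∫((x + 1)/(x**2 - x)) dx + ∫(3/(x - 1)) dx.
Step 4. Evaluate the standard form [assuming x > 1]: now 3*log(x - 1) - 4*log(x + 3) + ∫(2*x*log(x)) dx + ∫((x + 1)/(x**2 - x)) dx.
Step 5. Decompose ∫((x + 1)/(x**2 - x)) dx by partial fractions, (x + 1)/(x**2 - x) = 2/(x - 1) - 1/x: now 3*log(x - 1) - 4*log(x + 3) + ∫(-1/x) dx + ∫(2*x*log(x)) dx + ∫(2/(x - 1)) dx.
Step 6. Evaluate the standard form [assuming x > 1]: now 5*log(x - 1) - 4*log(x + 3) + ∫(-1/x) dx + ∫(2*x*log(x)) dx.
Step 7. Evaluate the standard form [assuming x > 0]: now -log(x) + 5*log(x - 1) - 4*log(x + 3) + ∫(2*x*log(x)) dx.
Step 8. Integrate ∫(2*x*log(x)) dx by parts with u = log(x), dv = (2*x) dx, so v = x**2 [assuming x > 0]: now x**2*log(x) - log(x) + 5*log(x - 1) - 4*log(x + 3) + ∫(-x) dx.
Step 9. Evaluate the standard form: now x**2*log(x) - x**2/2 - log(x) + 5*log(x - 1) - 4*log(x + 3).
Answer: x**2*log(x) - x**2/2 - log(x) + 5*log(x - 1) - 4*log(x + 3).


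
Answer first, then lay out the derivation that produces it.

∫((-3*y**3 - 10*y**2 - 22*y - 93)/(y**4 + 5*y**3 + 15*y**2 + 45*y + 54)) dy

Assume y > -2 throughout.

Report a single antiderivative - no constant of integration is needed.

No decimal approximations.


The answer is -5*log(y + 2) + 2*log(y + 3) + atan(y/3)/3.
Step 1. Decompose ∫((-3*y**3 - 10*y**2 - 22*y - 93)/(y**4 + 5*y**3 + 15*y**2 + 45*y + 54)) dy by partial fractions, (-3*y**3 - 10*y**2 - 22*y - 93)/(y**4 + 5*y**3 + 15*y**2 + 45*y + 54) = 1/(y**2 + 9) + 2/(y + 3) - 5/(y + 2): now ∫(-5/(y + 2)) dy + ∫(2/(y + 3)) dy + ∫(1/(y**2 + 9)) dy.
Step 2. Evaluate the standard form [assuming y > -2]: now -5*log(y + 2) + ∫(2/(y + 3)) dy + ∫(1/(y**2 + 9)) dy.
Step 3. Evaluate the standard form [assuming y > -3]: now -5*log(y + 2) + 2*log(y + 3) + ∫(1/(y**2 + 9)) dy.
Step 4. Evaluate the standard form: now -5*log(y + 2) + 2*log(y + 3) + atan(y/3)/3.
Answer: -5*log(y + 2) + 2*log(y + 3) + atan(y/3)/3.


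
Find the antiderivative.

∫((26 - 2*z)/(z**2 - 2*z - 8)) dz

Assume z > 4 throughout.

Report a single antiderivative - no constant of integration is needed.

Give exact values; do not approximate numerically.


Answer: 3*log(z - 4) - 5*log(z + 2).


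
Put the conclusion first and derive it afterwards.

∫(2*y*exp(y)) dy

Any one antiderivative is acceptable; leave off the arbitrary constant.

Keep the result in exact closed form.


The answer is 2*y*exp(y) - 2*exp(y).
Step 1. Integrate ∫(2*y*exp(y)) dy by parts with u = y, dv = (2*exp(y)) dy, so v = 2*exp(y): now 2*y*exp(y) + ∫(-2*exp(y)) dy.
Step 2. Evaluate the standard form: now 2*y*exp(y) - 2*exp(y).
Answer: 2*y*exp(y) - 2*exp(y).


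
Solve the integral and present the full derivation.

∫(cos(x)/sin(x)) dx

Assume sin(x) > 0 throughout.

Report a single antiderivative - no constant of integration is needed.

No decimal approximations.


Step 1. Substitute u = sin(x), turning ∫(cos(x)/sin(x)) dx into ∫(1/u) du: now ∫(1/u) du.
Step 2. Evaluate the standard form [assuming u > 0]: now log(u).
Step 3. Substitute back u = sin(x): now log(sin(x)).
Answer: log(sin(x)).


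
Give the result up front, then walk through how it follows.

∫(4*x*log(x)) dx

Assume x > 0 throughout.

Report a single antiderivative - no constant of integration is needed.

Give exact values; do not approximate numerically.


The answer is 2*x**2*log(x) - x**2.
Step 1. Integrate ∫(4*x*log(x)) dx by parts with u = log(x), dv = (4*x) dx, so v = 2*x**2 [assuming x > 0]: now 2*x**2*log(x) + ∫(-2*x) dx.
Step 2. Evaluate the standard form: now 2*x**2*log(x) - x**2.
Answer: 2*x**2*log(x) - x**2.


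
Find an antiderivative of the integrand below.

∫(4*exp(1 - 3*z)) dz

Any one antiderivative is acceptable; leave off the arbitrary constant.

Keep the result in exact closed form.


Answer: -4*exp(1 - 3*z)/3.


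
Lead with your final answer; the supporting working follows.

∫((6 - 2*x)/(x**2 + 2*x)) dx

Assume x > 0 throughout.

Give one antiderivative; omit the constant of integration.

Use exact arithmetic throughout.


The answer is 3*log(x) - 5*log(x + 2).
Step 1. Decompose ∫((6 - 2*x)/(x**2 + 2*x)) dx by partial fractions, (6 - 2*x)/(x**2 + 2*x) = -5/(x + 2) + 3/x: now ∫(3/x) dx + ∫(-5/(x + 2)) dx.
Step 2. Evaluate the standard form [assuming x > 0]: now 3*log(x) + ∫(-5/(x + 2)) dx.
Step 3. Evaluate the standard form [assuming x > -2]: now 3*log(x) - 5*log(x + 2).
Answer: 3*log(x) - 5*log(x + 2).


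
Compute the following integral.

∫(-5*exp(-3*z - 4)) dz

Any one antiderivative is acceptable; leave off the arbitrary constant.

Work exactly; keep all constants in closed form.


Answer: 5*exp(-3*z - 4)/3.


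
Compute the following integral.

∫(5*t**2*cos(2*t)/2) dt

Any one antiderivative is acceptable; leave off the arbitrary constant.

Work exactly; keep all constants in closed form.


Answer: 5*t**2*sin(2*t)/4 + 5*t*cos(2*t)/4 - 5*sin(2*t)/8.


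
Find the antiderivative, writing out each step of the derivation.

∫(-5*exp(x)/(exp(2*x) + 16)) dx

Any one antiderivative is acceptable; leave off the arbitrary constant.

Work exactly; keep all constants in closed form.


Step 1. Substitute u = exp(x), turning ∫(-5*exp(x)/(exp(2*x) + 16)) dx into ∫(-5/(u**2 + 16)) du: now ∫(-5/(u**2 + 16)) du.
Step 2. Evaluate the standard form: now -5*atan(u/4)/4.
Step 3. Substitute back u = exp(x): now -5*atan(exp(x)/4)/4.
Answer: -5*atan(exp(x)/4)/4.


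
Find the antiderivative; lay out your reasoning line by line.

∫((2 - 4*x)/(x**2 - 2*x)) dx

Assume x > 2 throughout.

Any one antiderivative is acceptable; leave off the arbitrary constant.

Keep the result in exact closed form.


Step 1. Decompose ∫((2 - 4*x)/(x**2 - 2*x)) dx by partial fractions, (2 - 4*x)/(x**2 - 2*x) = -3/(x - 2) - 1/x: now ∫(-1/x) dx + ∫(-3/(x - 2)) dx.
Step 2. Evaluate the standard form [assuming x > 0]: now -log(x) + ∫(-3/(x - 2)) dx.
Step 3. Evaluate the standard form [assuming x > 2]: now -log(x) - 3*log(x - 2).
Answer: -log(x) - 3*log(x - 2).


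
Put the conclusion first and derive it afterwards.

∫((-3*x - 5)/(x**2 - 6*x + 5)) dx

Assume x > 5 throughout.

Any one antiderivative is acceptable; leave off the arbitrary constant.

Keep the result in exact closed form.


The answer is -5*log(x - 5) + 2*log(x - 1).
Step 1. Decompose ∫((-3*x - 5)/(x**2 - 6*x + 5)) dx by partial fractions, (-3*x - 5)/(x**2 - 6*x + 5) = 2/(x - 1) - 5/(x - 5): now ∫(-5/(x - 5)) dx + ∫(2/(x - 1)) dx.
Step 2. Evaluate the standard form [assuming x > 1]: now 2*log(x - 1) + ∫(-5/(x - 5)) dx.
Step 3. Evaluate the standard form [assuming x > 5]: now -5*log(x - 5) + 2*log(x - 1).
Answer: -5*log(x - 5) + 2*log(x - 1).


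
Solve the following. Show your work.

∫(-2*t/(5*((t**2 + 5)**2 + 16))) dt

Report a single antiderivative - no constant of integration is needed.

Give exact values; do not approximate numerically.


Step 1. Substitute u = t**2 + 5, turning ∫(-2*t/(5*((t**2 + 5)**2 + 16))) dt into ∫(-1/(5*(u**2 + 16))) du: now ∫(-1/(5*(u**2 + 16))) du.
Step 2. Evaluate the standard form: now -atan(u/4)/20.
Step 3. Substitute back u = t**2 + 5: now -atan(t**2/4 + 5/4)/20.
Answer: -atan(t**2/4 + 5/4)/20.


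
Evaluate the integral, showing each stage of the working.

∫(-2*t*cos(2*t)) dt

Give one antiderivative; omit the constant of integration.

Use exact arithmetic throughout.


Step 1. Integrate ∫(-2*t*cos(2*t)) dt by parts with u = t, dv = (-2*cos(2*t)) dt, so v = -sin(2*t): now -t*sin(2*t) + ∫(sin(2*t)) dt.
Step 2. Evaluate the standard form: now -t*sin(2*t) - cos(2*t)/2.
Answer: -t*sin(2*t) - cos(2*t)/2.


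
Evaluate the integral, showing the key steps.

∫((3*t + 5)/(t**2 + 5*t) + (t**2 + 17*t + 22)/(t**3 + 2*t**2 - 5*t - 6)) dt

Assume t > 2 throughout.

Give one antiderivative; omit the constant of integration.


Step 1. Rewrite: now ∫((3*t + 5)/(t**2 + 5*t)) dt + ∫((t**2 + 17*t + 22)/(t**3 + 2*t**2 - 5*t - 6)) dt.
Step 2. Decompose ∫((3*t + 5)/(t**2 + 5*t)) dt by partial fractions, (3*t + 5)/(t**2 + 5*t) = 2/(t + 5) + 1/t: now ∫(1/t) dt + ∫((t**2 + 17*t + 22)/(t**3 + 2*t**2 - 5*t - 6)) dt + ∫(2/(t + 5)) dt.
Step 3. Evaluate the standard form [assuming t > -5]: now 2*log(t + 5) + ∫(1/t) dt + ∫((t**2 + 17*t + 22)/(t**3 + 2*t**2 - 5*t - 6)) dt.
Step 4. Evaluate the standard form [assuming t > 0]: now log(t) + 2*log(t + 5) + ∫((t**2 + 17*t + 22)/(t**3 + 2*t**2 - 5*t - 6)) dt.
Step 5. Decompose ∫((t**2 + 17*t + 22)/(t**3 + 2*t**2 - 5*t - 6)) dt by partial fractions, (t**2 + 17*t + 22)/(t**3 + 2*t**2 - 5*t - 6) = -2/(t + 3) - 1/(t + 1) + 4/(t - 2): now log(t) + 2*log(t + 5) + ∫(4/(t - 2)) dt + ∫(-1/(t + 1)) dt + ∫(-2/(t + 3)) dt.
Step 6. Evaluate the standard form [assuming t > -1]: now log(t) - log(t + 1) + 2*log(t + 5) + ∫(4/(t - 2)) dt + ∫(-2/(t + 3)) dt.
Step 7. Evaluate the standard form [assuming t > -3]: now log(t) - log(t + 1) - 2*log(t + 3) + 2*log(t + 5) + ∫(4/(t - 2)) dt.
Step 8. Evaluate the standard form [assuming t > 2]: now log(t) + 4*log(t - 2) - log(t + 1) - 2*log(t + 3) + 2*log(t + 5).
Answer: log(t) + 4*log(t - 2) - log(t + 1) - 2*log(t + 3) + 2*log(t + 5).


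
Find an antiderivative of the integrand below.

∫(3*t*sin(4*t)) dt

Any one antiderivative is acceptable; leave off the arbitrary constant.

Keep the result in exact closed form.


Answer: -3*t*cos(4*t)/4 + 3*sin(4*t)/16.


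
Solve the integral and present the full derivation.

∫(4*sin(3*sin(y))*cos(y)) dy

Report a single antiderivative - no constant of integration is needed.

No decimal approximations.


Step 1. Substitute u = sin(y), turning ∫(4*sin(3*sin(y))*cos(y)) dy into ∫(4*sin(3*u)) du: now ∫(4*sin(3*u)) du.
Step 2. Evaluate the standard form: now -4*cos(3*u)/3.
Step 3. Substitute back u = sin(y): now -4*cos(3*sin(y))/3.
Answer: -4*cos(3*sin(y))/3.


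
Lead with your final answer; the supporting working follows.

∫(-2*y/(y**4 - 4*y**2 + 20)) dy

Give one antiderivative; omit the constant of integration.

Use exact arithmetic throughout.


The answer is -atan(y**2/4 - 1/2)/4.
Step 1. Substitute u = y**2 - 2, turning ∫(-2*y/(y**4 - 4*y**2 + 20)) dy into ∫(-1/(u**2 + 16)) du: now ∫(-1/(u**2 + 16)) du.
Step 2. Evaluate the standard form: now -atan(u/4)/4.
Step 3. Substitute back u = y**2 - 2: now -atan(y**2/4 - 1/2)/4.
Answer: -atan(y**2/4 - 1/2)/4.


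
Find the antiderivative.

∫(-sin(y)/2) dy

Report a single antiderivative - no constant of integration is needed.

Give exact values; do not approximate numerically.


Answer: cos(y)/2.


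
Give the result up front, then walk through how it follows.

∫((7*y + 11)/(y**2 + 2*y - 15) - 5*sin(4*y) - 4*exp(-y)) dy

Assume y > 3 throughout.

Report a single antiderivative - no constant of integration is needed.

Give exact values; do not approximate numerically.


The answer is 4*log(y - 3) + 3*log(y + 5) + 5*cos(4*y)/4 + 4*exp(-y).
Step 1. Rewrite: now ∫((7*y + 11)/(y**2 + 2*y - 15)) dy + ∫(-4*exp(-y)) dy + ∫(-5*sin(4*y)) dy.
Step 2. Evaluate the standard form: now ∫((7*y + 11)/(y**2 + 2*y - 15)) dy + ∫(-5*sin(4*y)) dy + 4*exp(-y).
Step 3. Evaluate the standard form: now 5*cos(4*y)/4 + ∫((7*y + 11)/(y**2 + 2*y - 15)) dy + 4*exp(-y).
Step 4. Decompose ∫((7*y + 11)/(y**2 + 2*y - 15)) dy by partial fractions, (7*y + 11)/(y**2 + 2*y - 15) = 3/(y + 5) + 4/(y - 3): now 5*cos(4*y)/4 + ∫(4/(y - 3)) dy + ∫(3/(y + 5)) dy + 4*exp(-y).
Step 5. Evaluate the standard form [assuming y > 3]: now 4*log(y - 3) + 5*cos(4*y)/4 + ∫(3/(y + 5)) dy + 4*exp(-y).
Step 6. Evaluate the standard form [assuming y > -5]: now 4*log(y - 3) + 3*log(y + 5) + 5*cos(4*y)/4 + 4*exp(-y).
Answer: 4*log(y - 3) + 3*log(y + 5) + 5*cos(4*y)/4 + 4*exp(-y).


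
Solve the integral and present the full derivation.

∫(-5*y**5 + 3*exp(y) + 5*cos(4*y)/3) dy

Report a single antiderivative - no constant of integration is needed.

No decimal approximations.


Step 1. Rewrite: now ∫(-5*y**5) dy + ∫(3*exp(y)) dy + ∫(5*cos(4*y)/3) dy.
Step 2. Evaluate the standard form: now -5*y**6/6 + ∫(3*exp(y)) dy + ∫(5*cos(4*y)/3) dy.
Step 3. Evaluate the standard form: now -5*y**6/6 + 3*exp(y) + ∫(5*cos(4*y)/3) dy.
Step 4. Evaluate the standard form: now -5*y**6/6 + 3*exp(y) + 5*sin(4*y)/12.
Answer: -5*y**6/6 + 3*exp(y) + 5*sin(4*y)/12.


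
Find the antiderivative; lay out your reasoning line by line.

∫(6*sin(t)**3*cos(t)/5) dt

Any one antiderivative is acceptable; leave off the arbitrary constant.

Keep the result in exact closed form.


Step 1. Substitute u = sin(t), turning ∫(6*sin(t)**3*cos(t)/5) dt into ∫(6*u**3/5) du: now ∫(6*u**3/5) du.
Step 2. Evaluate the standard form: now 3*u**4/10.
Step 3. Substitute back u = sin(t): now 3*sin(t)**4/10.
Answer: 3*sin(t)**4/10.


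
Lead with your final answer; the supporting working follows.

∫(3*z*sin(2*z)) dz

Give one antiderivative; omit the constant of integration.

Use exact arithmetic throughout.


The answer is -3*z*cos(2*z)/2 + 3*sin(2*z)/4.
Step 1. Integrate ∫(3*z*sin(2*z)) dz by parts with u = z, dv = (3*sin(2*z)) dz, so v = -3*cos(2*z)/2: now -3*z*cos(2*z)/2 + ∫(3*cos(2*z)/2) dz.
Step 2. Evaluate the standard form: now -3*z*cos(2*z)/2 + 3*sin(2*z)/4.
Answer: -3*z*cos(2*z)/2 + 3*sin(2*z)/4.


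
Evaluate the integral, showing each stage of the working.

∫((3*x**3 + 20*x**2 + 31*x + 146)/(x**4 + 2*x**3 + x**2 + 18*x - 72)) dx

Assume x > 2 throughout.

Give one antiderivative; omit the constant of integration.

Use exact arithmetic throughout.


Step 1. Decompose ∫((3*x**3 + 20*x**2 + 31*x + 146)/(x**4 + 2*x**3 + x**2 + 18*x - 72)) dx by partial fractions, (3*x**3 + 20*x**2 + 31*x + 146)/(x**4 + 2*x**3 + x**2 + 18*x - 72) = 2/(x**2 + 9) - 1/(x + 4) + 4/(x - 2): now ∫(4/(x - 2)) dx + ∫(-1/(x + 4)) dx + ∫(2/(x**2 + 9)) dx.
Step 2. Evaluate the standard form [assuming x > -4]: now -log(x + 4) + ∫(4/(x - 2)) dx + ∫(2/(x**2 + 9)) dx.
Step 3. Evaluate the standard form [assuming x > 2]: now 4*log(x - 2) - log(x + 4) + ∫(2/(x**2 + 9)) dx.
Step 4. Evaluate the standard form: now 4*log(x - 2) - log(x + 4) + 2*atan(x/3)/3.
Answer: 4*log(x - 2) - log(x + 4) + 2*atan(x/3)/3.


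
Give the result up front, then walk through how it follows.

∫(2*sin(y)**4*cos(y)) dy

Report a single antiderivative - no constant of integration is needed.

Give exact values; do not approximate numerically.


The answer is 2*sin(y)**5/5.
Step 1. Substitute u = sin(y), turning ∫(2*sin(y)**4*cos(y)) dy into ∫(2*u**4) du: now ∫(2*u**4) du.
Step 2. Evaluate the standard form: now 2*u**5/5.
Step 3. Substitute back u = sin(y): now 2*sin(y)**5/5.
Answer: 2*sin(y)**5/5.


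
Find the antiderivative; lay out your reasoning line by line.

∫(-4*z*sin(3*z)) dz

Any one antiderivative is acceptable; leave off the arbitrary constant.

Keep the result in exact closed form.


Step 1. Integrate ∫(-4*z*sin(3*z)) dz by parts with u = z, dv = (-4*sin(3*z)) dz, so v = 4*cos(3*z)/3: now 4*z*cos(3*z)/3 + ∫(-4*cos(3*z)/3) dz.
Step 2. Evaluate the standard form: now 4*z*cos(3*z)/3 - 4*sin(3*z)/9.
Answer: 4*z*cos(3*z)/3 - 4*sin(3*z)/9.


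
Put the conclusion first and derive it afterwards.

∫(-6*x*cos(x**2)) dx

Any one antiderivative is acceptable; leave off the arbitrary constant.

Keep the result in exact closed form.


The answer is -3*sin(x**2).
Step 1. Substitute u = x**2, turning ∫(-6*x*cos(x**2)) dx into ∫(-3*cos(u)) du: now ∫(-3*cos(u)) du.
Step 2. Evaluate the standard form: now -3*sin(u).
Step 3. Substitute back u = x**2: now -3*sin(x**2).
Answer: -3*sin(x**2).


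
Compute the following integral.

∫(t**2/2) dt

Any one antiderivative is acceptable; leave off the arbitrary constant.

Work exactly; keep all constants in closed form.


Answer: t**3/6.


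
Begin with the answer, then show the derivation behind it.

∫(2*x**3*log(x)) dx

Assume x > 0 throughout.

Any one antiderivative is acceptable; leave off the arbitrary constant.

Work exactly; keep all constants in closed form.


The answer is x**4*log(x)/2 - x**4/8.
Step 1. Integrate ∫(2*x**3*log(x)) dx by parts with u = log(x), dv = (2*x**3) dx, so v = x**4/2 [assuming x > 0]: now x**4*log(x)/2 + ∫(-x**3/2) dx.
Step 2. Evaluate the standard form: now x**4*log(x)/2 - x**4/8.
Answer: x**4*log(x)/2 - x**4/8.


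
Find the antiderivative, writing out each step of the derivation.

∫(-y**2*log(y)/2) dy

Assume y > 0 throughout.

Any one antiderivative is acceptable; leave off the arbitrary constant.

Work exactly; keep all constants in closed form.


Step 1. Integrate ∫(-y**2*log(y)/2) dy by parts with u = log(y), dv = (-y**2/2) dy, so v = -y**3/6 [assuming y > 0]: now -y**3*log(y)/6 + ∫(y**2/6) dy.
Step 2. Evaluate the standard form: now -y**3*log(y)/6 + y**3/18.
Answer: -y**3*log(y)/6 + y**3/18.


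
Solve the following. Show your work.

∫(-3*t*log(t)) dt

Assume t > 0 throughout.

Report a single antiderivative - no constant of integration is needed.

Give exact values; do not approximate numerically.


Step 1. Integrate ∫(-3*t*log(t)) dt by parts with u = log(t), dv = (-3*t) dt, so v = -3*t**2/2 [assuming t > 0]: now -3*t**2*log(t)/2 + ∫(3*t/2) dt.
Step 2. Evaluate the standard form: now -3*t**2*log(t)/2 + 3*t**2/4.
Answer: -3*t**2*log(t)/2 + 3*t**2/4.


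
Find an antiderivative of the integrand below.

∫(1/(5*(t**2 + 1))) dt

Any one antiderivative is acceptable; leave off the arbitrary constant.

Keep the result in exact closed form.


Answer: atan(t)/5.


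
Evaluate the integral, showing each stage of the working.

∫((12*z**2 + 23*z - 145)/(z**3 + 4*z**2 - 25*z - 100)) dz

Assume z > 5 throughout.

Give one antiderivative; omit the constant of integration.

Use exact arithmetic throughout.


Step 1. Decompose ∫((12*z**2 + 23*z - 145)/(z**3 + 4*z**2 - 25*z - 100)) dz by partial fractions, (12*z**2 + 23*z - 145)/(z**3 + 4*z**2 - 25*z - 100) = 4/(z + 5) + 5/(z + 4) + 3/(z - 5): now ∫(3/(z - 5)) dz + ∫(5/(z + 4)) dz + ∫(4/(z + 5)) dz.
Step 2. Evaluate the standard form [assuming z > 5]: now 3*log(z - 5) + ∫(5/(z + 4)) dz + ∫(4/(z + 5)) dz.
Step 3. Evaluate the standard form [assuming z > -5]: now 3*log(z - 5) + 4*log(z + 5) + ∫(5/(z + 4)) dz.
Step 4. Evaluate the standard form [assuming z > -4]: now 3*log(z - 5) + 5*log(z + 4) + 4*log(z + 5).
Answer: 3*log(z - 5) + 5*log(z + 4) + 4*log(z + 5).


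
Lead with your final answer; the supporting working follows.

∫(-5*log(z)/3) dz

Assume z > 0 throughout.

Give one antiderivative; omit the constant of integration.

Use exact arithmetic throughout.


The answer is -5*z*log(z)/3 + 5*z/3.
Step 1. Integrate ∫(-5*log(z)/3) dz by parts with u = log(z), dv = (-5/3) dz, so v = -5*z/3 [assuming z > 0]: now -5*z*log(z)/3 + ∫(5/3) dz.
Step 2. Evaluate the standard form: now -5*z*log(z)/3 + 5*z/3.
Answer: -5*z*log(z)/3 + 5*z/3.


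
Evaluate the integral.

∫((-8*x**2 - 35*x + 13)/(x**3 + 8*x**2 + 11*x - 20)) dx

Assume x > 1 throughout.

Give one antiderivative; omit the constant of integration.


Answer: -log(x - 1) - 5*log(x + 4) - 2*log(x + 5).


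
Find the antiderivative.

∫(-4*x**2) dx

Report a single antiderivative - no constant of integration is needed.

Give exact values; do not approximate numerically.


Answer: -4*x**3/3.


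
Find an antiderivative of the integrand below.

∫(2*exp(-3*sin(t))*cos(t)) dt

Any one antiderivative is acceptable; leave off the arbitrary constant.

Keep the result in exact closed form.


Answer: -2*exp(-3*sin(t))/3.


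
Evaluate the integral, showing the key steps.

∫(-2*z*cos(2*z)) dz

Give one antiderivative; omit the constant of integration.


Step 1. Integrate ∫(-2*z*cos(2*z)) dz by parts with u = z, dv = (-2*cos(2*z)) dz, so v = -sin(2*z): now -z*sin(2*z) + ∫(sin(2*z)) dz.
Step 2. Evaluate the standard form: now -z*sin(2*z) - cos(2*z)/2.
Answer: -z*sin(2*z) - cos(2*z)/2.


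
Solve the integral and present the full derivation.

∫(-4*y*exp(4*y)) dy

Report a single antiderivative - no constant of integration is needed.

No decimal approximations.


Step 1. Integrate ∫(-4*y*exp(4*y)) dy by parts with u = y, dv = (-4*exp(4*y)) dy, so v = -exp(4*y): now -y*exp(4*y) + ∫(exp(4*y)) dy.
Step 2. Evaluate the standard form: now -y*exp(4*y) + exp(4*y)/4.
Answer: -y*exp(4*y) + exp(4*y)/4.
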